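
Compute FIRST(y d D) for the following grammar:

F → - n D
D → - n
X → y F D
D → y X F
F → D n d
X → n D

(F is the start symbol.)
{ 'y' }

To compute FIRST(y d D), process the symbols left to right:
Symbol y is a terminal. Add 'y' and stop.
FIRST(y d D) = { 'y' }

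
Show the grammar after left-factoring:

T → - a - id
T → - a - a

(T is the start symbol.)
T → - a - T'
T' → id
T' → a

Left-factoring transforms A → αβ₁ | αβ₂ into A → αA' and A' → β₁ | β₂
(α is the longest common prefix among the alternatives). Repeat until
no nonterminal has two alternatives with a common prefix.

Round 1: T has alternatives sharing prefix '- a -'. Introduce T': T → - a - T'
  Add: T' → id
  Add: T' → a

No remaining common prefixes — done.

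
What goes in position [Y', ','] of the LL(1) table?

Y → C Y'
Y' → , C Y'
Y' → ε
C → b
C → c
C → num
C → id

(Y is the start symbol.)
Y' → , C Y'

To find M[Y', ','], we find productions for Y' where ',' is in the predict set (PREDICT(N → α) = (FIRST(α) \ {ε}) ∪ (FOLLOW(N) if α ⇒* ε)).

Relevant sets:
  FOLLOW(Y') = { $ }

Y' → , C Y': PREDICT = { ',' }
  ',' is in predict set, so this production goes in M[Y', ',']
Y' → ε: PREDICT = { $ }

M[Y', ','] = Y' → , C Y'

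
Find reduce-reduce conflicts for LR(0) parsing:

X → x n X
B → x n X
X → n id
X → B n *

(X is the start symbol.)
Yes — I6: [B → x n X .] vs [X → x n X .]

A reduce-reduce conflict occurs when an LR(0) state has two complete items [A → α .] and [B → β .] — both call for a reduction, and with no lookahead the parser cannot choose between them.

Augment with X' → X and build the canonical LR(0) collection (I0 = CLOSURE({[X' → . X]}), then GOTO on every symbol after a dot until no new states appear). It has 10 states:
  I0: { [B → . x n X], [X → . B n *], [X → . n id], [X → . x n X], [X' → . X] }  — shift
  I1: { [X → B . n *] }  — shift
  I2: { [X' → X .] }  — accept
  I3: { [X → n . id] }  — shift
  I4: { [B → x . n X], [X → x . n X] }  — shift
  I5: { [B → . x n X], [B → x n . X], [X → . B n *], [X → . n id], [X → . x n X], [X → x n . X] }  — shift
  I6: { [B → x n X .], [X → x n X .] }  — 2 reduces
  I7: { [X → n id .] }  — reduce
  I8: { [X → B n . *] }  — shift
  I9: { [X → B n * .] }  — reduce

I6 contains complete items [B → x n X .], [X → x n X .] — reduce-reduce conflict.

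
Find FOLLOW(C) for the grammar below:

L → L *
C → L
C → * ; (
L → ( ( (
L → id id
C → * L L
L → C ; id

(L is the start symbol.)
In L → C ; id: C is followed by ';' id, add FIRST(';' id) \ {ε} = { ';' }

Taking the union: FOLLOW(C) = { ';' }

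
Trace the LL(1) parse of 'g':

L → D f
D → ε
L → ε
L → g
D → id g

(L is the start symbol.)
Stack is shown with the top on the left.

Stack  Input  Action
--------------------
L $    g $    output L → g
g $    g $    match 'g'
$      $      accept

The string is accepted.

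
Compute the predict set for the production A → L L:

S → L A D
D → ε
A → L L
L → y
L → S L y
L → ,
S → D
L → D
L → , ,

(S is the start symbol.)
{ $, ',', 'y' }

PREDICT(A → L L) = (FIRST(RHS) \ {ε}) ∪ (FOLLOW(A) if ε ∈ FIRST(RHS), i.e. RHS ⇒* ε)
FIRST(L) = { ',', 'y', ε }
FIRST(L L) = { ',', 'y', ε }
ε ∈ FIRST(L L) (the right-hand side is nullable), so add FOLLOW(A) = { $, ',', 'y' }
PREDICT(A → L L) = { $, ',', 'y' }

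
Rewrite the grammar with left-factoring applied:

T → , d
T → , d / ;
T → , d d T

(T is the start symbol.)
T → , d T'
T' → ε
T' → / ;
T' → d T

Left-factoring transforms A → αβ₁ | αβ₂ into A → αA' and A' → β₁ | β₂
(α is the longest common prefix among the alternatives). Repeat until
no nonterminal has two alternatives with a common prefix.

Round 1: T has alternatives sharing prefix ', d'. Introduce T': T → , d T'
  Add: T' → ε
  Add: T' → / ;
  Add: T' → d T

No remaining common prefixes — done.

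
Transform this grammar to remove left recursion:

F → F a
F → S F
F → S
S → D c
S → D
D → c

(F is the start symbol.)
F is directly left-recursive. The standard transformation for
  A → A α₁ | ... | A α_m | β₁ | ... | β_n
is
  A  → β₁ A' | ... | β_n A'
  A' → α₁ A' | ... | α_m A' | ε

F → S F becomes F → S F F'
F → S becomes F → S F'
F → F a becomes F' → a F'
Add F' → ε

Productions for other non-terminals are unchanged:
  S → D c
  S → D
  D → c

Resulting grammar:
F → S F F'
F → S F'
F' → a F'
F' → ε
S → D c
S → D
D → c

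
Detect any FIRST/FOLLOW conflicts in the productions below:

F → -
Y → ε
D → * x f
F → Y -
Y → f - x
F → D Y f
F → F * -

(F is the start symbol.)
Nullable non-terminals: Y.

Y: nullable alternative(s) Y → ε; FOLLOW(Y) = { '-', 'f' }
  Y → ε: FIRST \ {ε} = { } — this is the only nullable alternative, skip
  Y → f - x: FIRST \ {ε} = { 'f' } — overlaps FOLLOW(Y) on { 'f' }: CONFLICT

D, F have no nullable alternative, so no FIRST/FOLLOW check is needed there.

So the grammar has 1 FIRST/FOLLOW conflict (marked CONFLICT above).

Answer: Yes. Y → f '-' x with FOLLOW(Y) on { 'f' }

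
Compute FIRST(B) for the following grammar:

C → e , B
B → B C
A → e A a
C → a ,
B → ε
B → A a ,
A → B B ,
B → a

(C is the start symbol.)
{ ',', 'a', 'e', ε }

To compute FIRST(B), examine every production with B on the left-hand side, reading each right-hand side left to right until a non-nullable symbol is reached.

FIRST sets of the other non-terminals involved (by the same procedure, iterated to a fixed point):
  FIRST(C) = { 'a', 'e' }
  FIRST(A) = { ',', 'a', 'e' }

From B → B C:
  - B is the symbol being defined: contributes nothing new
    B is nullable, so continue to the next symbol
  - C is a non-terminal: add FIRST(C) \ {ε} = { 'a', 'e' }
    C is not nullable, so stop
From B → ε:
  - ε-production, so ε ∈ FIRST(B)
From B → A a ,:
  - A is a non-terminal: add FIRST(A) \ {ε} = { ',', 'a', 'e' }
    A is not nullable, so stop
From B → a:
  - a is a terminal: add 'a' and stop

Collecting: FIRST(B) = { ',', 'a', 'e', ε }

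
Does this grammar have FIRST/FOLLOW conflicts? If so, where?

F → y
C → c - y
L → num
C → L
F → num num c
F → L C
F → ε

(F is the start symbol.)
Nullable non-terminals: F.
FIRST sets used below: FIRST(L) = { 'num' }

F: nullable alternative(s) F → ε; FOLLOW(F) = { $ }
  F → y: FIRST \ {ε} = { 'y' } — disjoint from FOLLOW(F)
  F → num num c: FIRST \ {ε} = { 'num' } — disjoint from FOLLOW(F)
  F → L C: FIRST \ {ε} = { 'num' } — disjoint from FOLLOW(F)
  F → ε: FIRST \ {ε} = { } — this is the only nullable alternative, skip

C, L have no nullable alternative, so no FIRST/FOLLOW check is needed there.

No FIRST/FOLLOW conflicts found.

Answer: No FIRST/FOLLOW conflicts.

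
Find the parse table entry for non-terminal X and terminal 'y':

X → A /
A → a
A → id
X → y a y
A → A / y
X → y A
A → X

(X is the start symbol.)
X → A /, X → y a y, X → y A

To find M[X, 'y'], we find productions for X where 'y' is in the predict set (PREDICT(N → α) = (FIRST(α) \ {ε}) ∪ (FOLLOW(N) if α ⇒* ε)).

Relevant sets:
  FIRST(A) = { 'a', 'id', 'y' }

X → A /: PREDICT = { 'a', 'id', 'y' }
  'y' is in predict set, so this production goes in M[X, 'y']
X → y a y: PREDICT = { 'y' }
  'y' is in predict set, so this production goes in M[X, 'y']
X → y A: PREDICT = { 'y' }
  'y' is in predict set, so this production goes in M[X, 'y']

M[X, 'y'] = X → A /, X → y a y, X → y A  (a multiply-defined cell — the grammar is not LL(1))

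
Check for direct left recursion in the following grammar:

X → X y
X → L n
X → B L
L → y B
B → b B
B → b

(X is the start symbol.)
Yes, X is left-recursive

X → X y: LEFT RECURSIVE (starts with X)
X → L n: starts with L
X → B L: starts with B
L → y B: starts with y
B → b B: starts with b
B → b: starts with b

The grammar has direct left recursion on: X.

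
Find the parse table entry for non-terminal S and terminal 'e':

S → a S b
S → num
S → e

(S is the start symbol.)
To find M[S, 'e'], we find productions for S where 'e' is in the predict set (PREDICT(N → α) = (FIRST(α) \ {ε}) ∪ (FOLLOW(N) if α ⇒* ε)).

S → a S b: PREDICT = { 'a' }
S → num: PREDICT = { 'num' }
S → e: PREDICT = { 'e' }
  'e' is in predict set, so this production goes in M[S, 'e']

M[S, 'e'] = S → e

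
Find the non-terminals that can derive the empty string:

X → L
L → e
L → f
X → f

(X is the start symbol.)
There are no ε-productions, so no non-terminal can derive ε.
No non-terminals are nullable.

Answer: None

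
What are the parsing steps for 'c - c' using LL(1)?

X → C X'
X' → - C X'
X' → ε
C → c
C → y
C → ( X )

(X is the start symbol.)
LL(1) parsing maintains a stack (initially the start symbol over $) and the input. At each step: if the stack top is a terminal, match it against the current input token; if it is a non-terminal N, replace it with the RHS of M[N, lookahead] (the unique production whose predict set contains the lookahead).

Stack is shown with the top on the left.

Stack     Input    Action
-------------------------
X $       c - c $  output X → C X'
C X' $    c - c $  output C → c
c X' $    c - c $  match 'c'
X' $      - c $    output X' → - C X'
- C X' $  - c $    match '-'
C X' $    c $      output C → c
c X' $    c $      match 'c'
X' $      $        output X' → ε
$         $        accept

The string is accepted.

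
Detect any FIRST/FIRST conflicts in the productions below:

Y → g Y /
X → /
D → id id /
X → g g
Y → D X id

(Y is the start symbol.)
No FIRST/FIRST conflicts.

A FIRST/FIRST conflict occurs when two productions N → α and N → β for the same non-terminal have FIRST(α) ∩ FIRST(β) ≠ ∅ (with ε ∈ FIRST of a nullable right-hand side, so two nullable alternatives also conflict).

FIRST sets of the non-terminals at (or reachable through a nullable prefix from) the front of some alternative:
  FIRST(D) = { 'id' }

Productions for Y:
  Y → g Y /: FIRST = { 'g' }
  Y → D X id: FIRST = { 'id' }
Productions for X:
  X → /: FIRST = { '/' }
  X → g g: FIRST = { 'g' }
D has only one production, so no FIRST/FIRST conflict is possible there.

All alternatives of each non-terminal have pairwise disjoint FIRST sets.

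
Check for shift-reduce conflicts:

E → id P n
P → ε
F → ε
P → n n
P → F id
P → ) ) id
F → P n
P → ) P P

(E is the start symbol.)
A shift-reduce conflict occurs when an LR(0) state has both:
  - a complete (reduce) item [A → α .] (dot at the end), and
  - a shift item [B → β . c γ] (dot before a terminal).

Augment with E' → E and build the canonical LR(0) collection (I0 = CLOSURE({[E' → . E]}), then GOTO on every symbol after a dot until no new states appear). It has 16 states:
  I0: { [E → . id P n], [E' → . E] }  — shift
  I1: { [E' → E .] }  — accept
  I2: { [E → id . P n], [F → . P n], [F → .], [P → . ) ) id], [P → . ) P P], [P → . F id], [P → . n n], [P → .] }  — shift, 2 reduces
  I3: { [F → . P n], [F → .], [P → ) . ) id], [P → ) . P P], [P → . ) ) id], [P → . ) P P], [P → . F id], [P → . n n], [P → .] }  — shift, 2 reduces
  I4: { [P → F . id] }  — shift
  I5: { [E → id P . n], [F → P . n] }  — shift
  I6: { [P → n . n] }  — shift
  I7: { [P → n n .] }  — reduce
  I8: { [E → id P n .], [F → P n .] }  — 2 reduces
  I9: { [P → F id .] }  — reduce
  I10: { [F → . P n], [F → .], [P → ) ) . id], [P → ) . ) id], [P → ) . P P], [P → . ) ) id], [P → . ) P P], [P → . F id], [P → . n n], [P → .] }  — shift, 2 reduces
  I11: { [F → . P n], [F → .], [F → P . n], [P → ) P . P], [P → . ) ) id], [P → . ) P P], [P → . F id], [P → . n n], [P → .] }  — shift, 2 reduces
  I12: { [F → P . n], [P → ) P P .] }  — shift, reduce
  I13: { [F → P n .], [P → n . n] }  — shift, reduce
  I14: { [F → P n .] }  — reduce
  I15: { [P → ) ) id .] }  — reduce

I2 contains reduce items [F → .], [P → .] and shift items [P → . ) ) id], [P → . ) P P], [P → . n n] — shift-reduce conflict.
I3 contains reduce items [F → .], [P → .] and shift items [P → . ) ) id], [P → ) . ) id], [P → . ) P P], [P → . n n] — shift-reduce conflict.
I10 contains reduce items [F → .], [P → .] and shift items [P → . ) ) id], [P → ) . ) id], [P → ) ) . id], [P → . ) P P], [P → . n n] — shift-reduce conflict.
I11 contains reduce items [F → .], [P → .] and shift items [F → P . n], [P → . ) ) id], [P → . ) P P], [P → . n n] — shift-reduce conflict.
I12 contains reduce item [P → ) P P .] and shift item [F → P . n] — shift-reduce conflict.
I13 contains reduce item [F → P n .] and shift item [P → n . n] — shift-reduce conflict.

Answer: Yes — I2: [F → .] vs [P → . ) ) id]; I3: [F → .] vs [P → . ) ) id]; I10: [F → .] vs [P → . ) ) id]; I11: [F → .] vs [F → P . n]; I12: [P → ) P P .] vs [F → P . n]; I13: [F → P n .] vs [P → n . n]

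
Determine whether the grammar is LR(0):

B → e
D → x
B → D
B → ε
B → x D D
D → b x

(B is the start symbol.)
No. Shift-reduce conflict between [B → .] and [B → . e]

Augment with B' → B and build the canonical LR(0) collection (I0 = CLOSURE({[B' → . B]}), then GOTO on every symbol after a dot until no new states appear). It has 10 states:
  I0: { [B → . D], [B → . e], [B → . x D D], [B → .], [B' → . B], [D → . b x], [D → . x] }  — shift, reduce
  I1: { [B' → B .] }  — accept
  I2: { [B → D .] }  — reduce
  I3: { [D → b . x] }  — shift
  I4: { [B → e .] }  — reduce
  I5: { [B → x . D D], [D → . b x], [D → . x], [D → x .] }  — shift, reduce
  I6: { [B → x D . D], [D → . b x], [D → . x] }  — shift
  I7: { [D → x .] }  — reduce
  I8: { [B → x D D .] }  — reduce
  I9: { [D → b x .] }  — reduce

Conflict in state I0:
  Shift-reduce conflict between [B → .] and [B → . e]
So the grammar is NOT LR(0).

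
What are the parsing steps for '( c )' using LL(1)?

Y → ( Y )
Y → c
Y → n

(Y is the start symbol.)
LL(1) parsing maintains a stack (initially the start symbol over $) and the input. At each step: if the stack top is a terminal, match it against the current input token; if it is a non-terminal N, replace it with the RHS of M[N, lookahead] (the unique production whose predict set contains the lookahead).

Stack is shown with the top on the left.

Stack    Input    Action
------------------------
Y $      ( c ) $  output Y → ( Y )
( Y ) $  ( c ) $  match '('
Y ) $    c ) $    output Y → c
c ) $    c ) $    match 'c'
) $      ) $      match ')'
$        $        accept

The string is accepted.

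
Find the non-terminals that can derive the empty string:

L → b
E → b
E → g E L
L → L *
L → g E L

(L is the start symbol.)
A non-terminal is nullable if it can derive ε (the empty string): either it has an ε-production, or it has a production whose right-hand side consists entirely of nullable non-terminals.

There are no ε-productions, so no non-terminal can derive ε.
No non-terminals are nullable.

Answer: None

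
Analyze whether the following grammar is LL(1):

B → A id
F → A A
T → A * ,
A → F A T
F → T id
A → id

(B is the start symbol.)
A grammar is LL(1) if for each non-terminal N with multiple productions, the predict sets of those productions are pairwise disjoint, where PREDICT(N → α) = (FIRST(α) \ {ε}) ∪ (FOLLOW(N) if α ⇒* ε).

Relevant sets:
  FIRST(A) = { 'id' }
  FIRST(T) = { 'id' }
  FIRST(F) = { 'id' }

For F:
  PREDICT(F → A A) = { 'id' }
  PREDICT(F → T id) = { 'id' }
For A:
  PREDICT(A → F A T) = { 'id' }
  PREDICT(A → id) = { 'id' }
B, T have a single production, so nothing to check there.

Conflict found: Predict set conflict for F: { 'id' }
The grammar is NOT LL(1).

Answer: No. Predict set conflict for F: { 'id' }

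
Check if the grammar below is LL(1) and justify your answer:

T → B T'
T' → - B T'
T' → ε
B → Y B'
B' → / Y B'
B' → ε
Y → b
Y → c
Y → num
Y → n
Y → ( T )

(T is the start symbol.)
Yes, the grammar is LL(1).

A grammar is LL(1) if for each non-terminal N with multiple productions, the predict sets of those productions are pairwise disjoint, where PREDICT(N → α) = (FIRST(α) \ {ε}) ∪ (FOLLOW(N) if α ⇒* ε).

Relevant sets:
  FOLLOW(T') = { $, ')' }
  FOLLOW(B') = { $, ')', '-' }

For T':
  PREDICT(T' → '-' B T') = { '-' }
  PREDICT(T' → ε) = { $, ')' }
For B':
  PREDICT(B' → '/' Y B') = { '/' }
  PREDICT(B' → ε) = { $, ')', '-' }
For Y:
  PREDICT(Y → b) = { 'b' }
  PREDICT(Y → c) = { 'c' }
  PREDICT(Y → num) = { 'num' }
  PREDICT(Y → n) = { 'n' }
  PREDICT(Y → '(' T ')') = { '(' }
T, B have a single production, so nothing to check there.

All predict sets are disjoint. The grammar IS LL(1).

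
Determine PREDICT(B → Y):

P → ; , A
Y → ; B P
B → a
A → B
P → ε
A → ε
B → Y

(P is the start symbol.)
{ ';' }

PREDICT(B → Y) = (FIRST(RHS) \ {ε}) ∪ (FOLLOW(B) if ε ∈ FIRST(RHS), i.e. RHS ⇒* ε)
FIRST(Y) = { ';' }
FIRST(Y) = { ';' }
ε ∉ FIRST(Y), so FOLLOW(B) is not added.
PREDICT(B → Y) = { ';' }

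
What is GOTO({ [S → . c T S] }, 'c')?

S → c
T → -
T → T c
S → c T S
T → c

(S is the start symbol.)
GOTO(I, 'c') = CLOSURE({ [A → αX.β] : [A → α.Xβ] ∈ I, X = 'c' })

Items with dot before 'c', with the dot advanced:
  [S → . c T S] → [S → c . T S]
Closure of the advanced items:
  [S → c . T S] has the dot before T: add [T → . -], [T → . T c], [T → . c]

GOTO = { [S → c . T S], [T → . -], [T → . T c], [T → . c] }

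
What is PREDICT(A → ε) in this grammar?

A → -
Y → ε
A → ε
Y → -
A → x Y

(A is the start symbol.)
PREDICT(A → ε) = (FIRST(RHS) \ {ε}) ∪ (FOLLOW(A) if ε ∈ FIRST(RHS), i.e. RHS ⇒* ε)
The right-hand side is ε (FIRST(ε) = { ε }), so the predict set is FOLLOW(A) = { $ }
PREDICT(A → ε) = { $ }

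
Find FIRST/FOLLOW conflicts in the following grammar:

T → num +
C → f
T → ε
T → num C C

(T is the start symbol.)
A FIRST/FOLLOW conflict occurs when a non-terminal N has a nullable alternative N → β (β ⇒* ε) and another alternative N → α with FIRST(α) ∩ FOLLOW(N) ≠ ∅: on such a lookahead the parser cannot decide between expanding α and letting N vanish via β.

Nullable non-terminals: T.

T: nullable alternative(s) T → ε; FOLLOW(T) = { $ }
  T → num +: FIRST \ {ε} = { 'num' } — disjoint from FOLLOW(T)
  T → ε: FIRST \ {ε} = { } — this is the only nullable alternative, skip
  T → num C C: FIRST \ {ε} = { 'num' } — disjoint from FOLLOW(T)

C has no nullable alternative, so no FIRST/FOLLOW check is needed there.

No FIRST/FOLLOW conflicts found.

Answer: No FIRST/FOLLOW conflicts.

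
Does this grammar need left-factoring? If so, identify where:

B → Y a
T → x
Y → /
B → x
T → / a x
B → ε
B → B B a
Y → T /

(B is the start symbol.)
No, left-factoring is not needed

Left-factoring is needed when two productions for the same non-terminal
share a common prefix on the right-hand side.

Productions for B:
  B → Y a
  B → x
  B → ε
  B → B B a
Productions for T:
  T → x
  T → / a x
Productions for Y:
  Y → /
  Y → T /

No common prefixes found.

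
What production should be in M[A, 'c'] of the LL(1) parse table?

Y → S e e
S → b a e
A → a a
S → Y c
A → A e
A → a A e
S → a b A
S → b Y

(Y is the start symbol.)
To find M[A, 'c'], we find productions for A where 'c' is in the predict set (PREDICT(N → α) = (FIRST(α) \ {ε}) ∪ (FOLLOW(N) if α ⇒* ε)).

Relevant sets:
  FIRST(A) = { 'a' }

A → a a: PREDICT = { 'a' }
A → A e: PREDICT = { 'a' }
A → a A e: PREDICT = { 'a' }

M[A, 'c'] is empty (no production applies)

Answer: Empty (error entry)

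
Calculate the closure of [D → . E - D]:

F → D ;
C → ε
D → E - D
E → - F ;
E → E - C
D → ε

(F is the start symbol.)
{ [D → . E - D], [E → . - F ;], [E → . E - C] }

To compute CLOSURE, for each item [A → α.Bβ] where B is a non-terminal, add [B → .γ] for all productions B → γ; repeat for the newly added items until nothing changes.

Start with: [D → . E - D]
  [D → . E - D] has the dot before E: add [E → . - F ;], [E → . E - C]
No further items can be added.

CLOSURE = { [D → . E - D], [E → . - F ;], [E → . E - C] }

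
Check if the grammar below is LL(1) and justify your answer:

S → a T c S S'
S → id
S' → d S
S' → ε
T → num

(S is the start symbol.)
No. Predict set conflict for S': { 'd' }

A grammar is LL(1) if for each non-terminal N with multiple productions, the predict sets of those productions are pairwise disjoint, where PREDICT(N → α) = (FIRST(α) \ {ε}) ∪ (FOLLOW(N) if α ⇒* ε).

Relevant sets:
  FOLLOW(S') = { $, 'd' }

For S:
  PREDICT(S → a T c S S') = { 'a' }
  PREDICT(S → id) = { 'id' }
For S':
  PREDICT(S' → d S) = { 'd' }
  PREDICT(S' → ε) = { $, 'd' }
T has a single production, so nothing to check there.

Conflict found: Predict set conflict for S': { 'd' }
The grammar is NOT LL(1).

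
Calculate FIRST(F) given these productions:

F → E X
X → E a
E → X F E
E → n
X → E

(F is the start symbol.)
To compute FIRST(F), examine every production with F on the left-hand side, reading each right-hand side left to right until a non-nullable symbol is reached.

FIRST sets of the other non-terminals involved (by the same procedure, iterated to a fixed point):
  FIRST(E) = { 'n' }

From F → E X:
  - E is a non-terminal: add FIRST(E) \ {ε} = { 'n' }
    E is not nullable, so stop

Collecting: FIRST(F) = { 'n' }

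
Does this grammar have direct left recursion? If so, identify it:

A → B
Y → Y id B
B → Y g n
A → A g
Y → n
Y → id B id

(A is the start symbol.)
Yes, Y, A are left-recursive

Direct left recursion occurs when N → N α for some non-terminal N (the right-hand side begins with the left-hand side itself).

A → B: starts with B
Y → Y id B: LEFT RECURSIVE (starts with Y)
B → Y g n: starts with Y
A → A g: LEFT RECURSIVE (starts with A)
Y → n: starts with n
Y → id B id: starts with id

The grammar has direct left recursion on: Y, A.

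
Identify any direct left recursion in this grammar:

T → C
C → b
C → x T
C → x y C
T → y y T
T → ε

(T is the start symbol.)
No direct left recursion

Direct left recursion occurs when N → N α for some non-terminal N (the right-hand side begins with the left-hand side itself).

T → C: starts with C
C → b: starts with b
C → x T: starts with x
C → x y C: starts with x
T → y y T: starts with y
T → ε: starts with ε

No direct left recursion found.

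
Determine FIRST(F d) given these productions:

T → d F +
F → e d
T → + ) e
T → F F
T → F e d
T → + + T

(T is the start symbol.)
FIRST sets of the non-terminals involved (from the grammar, by fixed-point iteration):
  FIRST(F) = { 'e' }

To compute FIRST(F d), process the symbols left to right:
Symbol F is a non-terminal. Add FIRST(F) \ {ε} = { 'e' }
F is not nullable (ε ∉ FIRST(F)), so stop here.
FIRST(F d) = { 'e' }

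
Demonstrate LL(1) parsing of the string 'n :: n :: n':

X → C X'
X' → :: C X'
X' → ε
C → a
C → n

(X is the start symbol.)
Stack is shown with the top on the left.

Stack      Input          Action
--------------------------------
X $        n :: n :: n $  output X → C X'
C X' $     n :: n :: n $  output C → n
n X' $     n :: n :: n $  match 'n'
X' $       :: n :: n $    output X' → :: C X'
:: C X' $  :: n :: n $    match '::'
C X' $     n :: n $       output C → n
n X' $     n :: n $       match 'n'
X' $       :: n $         output X' → :: C X'
:: C X' $  :: n $         match '::'
C X' $     n $            output C → n
n X' $     n $            match 'n'
X' $       $              output X' → ε
$          $              accept

The string is accepted.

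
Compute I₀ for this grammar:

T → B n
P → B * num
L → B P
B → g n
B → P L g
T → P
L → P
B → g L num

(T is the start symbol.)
{ [B → . P L g], [B → . g L num], [B → . g n], [P → . B * num], [T → . B n], [T → . P], [T' → . T] }

First, augment the grammar with T' → T
I₀ = CLOSURE({ [T' → . T] }):
  [T' → . T] has the dot before T: add [T → . B n], [T → . P]
  [T → . B n] has the dot before B: add [B → . g n], [B → . P L g], [B → . g L num]
  [T → . P] has the dot before P: add [P → . B * num]
No further items can be added.

I₀ = { [B → . P L g], [B → . g L num], [B → . g n], [P → . B * num], [T → . B n], [T → . P], [T' → . T] }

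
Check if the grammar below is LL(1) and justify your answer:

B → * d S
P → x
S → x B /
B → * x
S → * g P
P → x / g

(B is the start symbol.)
No. Predict set conflict for B: { '*' }

A grammar is LL(1) if for each non-terminal N with multiple productions, the predict sets of those productions are pairwise disjoint, where PREDICT(N → α) = (FIRST(α) \ {ε}) ∪ (FOLLOW(N) if α ⇒* ε).

For B:
  PREDICT(B → '*' d S) = { '*' }
  PREDICT(B → '*' x) = { '*' }
For P:
  PREDICT(P → x) = { 'x' }
  PREDICT(P → x '/' g) = { 'x' }
For S:
  PREDICT(S → x B '/') = { 'x' }
  PREDICT(S → '*' g P) = { '*' }

Conflict found: Predict set conflict for B: { '*' }
The grammar is NOT LL(1).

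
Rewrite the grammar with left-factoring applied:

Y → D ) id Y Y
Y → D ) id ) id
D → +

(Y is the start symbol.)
Left-factoring transforms A → αβ₁ | αβ₂ into A → αA' and A' → β₁ | β₂
(α is the longest common prefix among the alternatives). Repeat until
no nonterminal has two alternatives with a common prefix.

Round 1: Y has alternatives sharing prefix 'D ) id'. Introduce Y': Y → D ) id Y'
  Add: Y' → Y Y
  Add: Y' → ) id

No remaining common prefixes — done.

Resulting grammar:
Y → D ) id Y'
Y' → Y Y
Y' → ) id
D → +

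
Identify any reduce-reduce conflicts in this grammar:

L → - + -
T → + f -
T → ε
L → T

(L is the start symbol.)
A reduce-reduce conflict occurs when an LR(0) state has two complete items [A → α .] and [B → β .] — both call for a reduction, and with no lookahead the parser cannot choose between them.

Augment with L' → L and build the canonical LR(0) collection (I0 = CLOSURE({[L' → . L]}), then GOTO on every symbol after a dot until no new states appear). It has 9 states:
  I0: { [L → . - + -], [L → . T], [L' → . L], [T → . + f -], [T → .] }  — shift, reduce
  I1: { [T → + . f -] }  — shift
  I2: { [L → - . + -] }  — shift
  I3: { [L' → L .] }  — accept
  I4: { [L → T .] }  — reduce
  I5: { [L → - + . -] }  — shift
  I6: { [L → - + - .] }  — reduce
  I7: { [T → + f . -] }  — shift
  I8: { [T → + f - .] }  — reduce

No state contains more than one complete item.

Answer: No reduce-reduce conflicts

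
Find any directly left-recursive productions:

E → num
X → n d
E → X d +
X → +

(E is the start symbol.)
No direct left recursion

Direct left recursion occurs when N → N α for some non-terminal N (the right-hand side begins with the left-hand side itself).

E → num: starts with num
X → n d: starts with n
E → X d +: starts with X
X → +: starts with '+'

No direct left recursion found.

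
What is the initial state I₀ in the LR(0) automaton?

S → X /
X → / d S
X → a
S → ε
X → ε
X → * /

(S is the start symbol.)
{ [S → . X /], [S → .], [S' → . S], [X → . * /], [X → . / d S], [X → . a], [X → .] }

First, augment the grammar with S' → S
I₀ = CLOSURE({ [S' → . S] }):
  [S' → . S] has the dot before S: add [S → . X /], [S → .]
  [S → . X /] has the dot before X: add [X → . / d S], [X → . a], [X → .], [X → . * /]
No further items can be added.

I₀ = { [S → . X /], [S → .], [S' → . S], [X → . * /], [X → . / d S], [X → . a], [X → .] }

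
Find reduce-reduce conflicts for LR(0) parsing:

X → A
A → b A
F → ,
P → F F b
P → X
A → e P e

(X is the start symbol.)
No reduce-reduce conflicts

A reduce-reduce conflict occurs when an LR(0) state has two complete items [A → α .] and [B → β .] — both call for a reduction, and with no lookahead the parser cannot choose between them.

Augment with X' → X and build the canonical LR(0) collection (I0 = CLOSURE({[X' → . X]}), then GOTO on every symbol after a dot until no new states appear). It has 13 states:
  I0: { [A → . b A], [A → . e P e], [X → . A], [X' → . X] }  — shift
  I1: { [X → A .] }  — reduce
  I2: { [X' → X .] }  — accept
  I3: { [A → . b A], [A → . e P e], [A → b . A] }  — shift
  I4: { [A → . b A], [A → . e P e], [A → e . P e], [F → . ,], [P → . F F b], [P → . X], [X → . A] }  — shift
  I5: { [F → , .] }  — reduce
  I6: { [F → . ,], [P → F . F b] }  — shift
  I7: { [A → e P . e] }  — shift
  I8: { [P → X .] }  — reduce
  I9: { [A → e P e .] }  — reduce
  I10: { [P → F F . b] }  — shift
  I11: { [P → F F b .] }  — reduce
  I12: { [A → b A .] }  — reduce

No state contains more than one complete item.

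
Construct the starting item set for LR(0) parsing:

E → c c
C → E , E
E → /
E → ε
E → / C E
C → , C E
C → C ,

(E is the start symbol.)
{ [E → . / C E], [E → . /], [E → . c c], [E → .], [E' → . E] }

First, augment the grammar with E' → E
I₀ = CLOSURE({ [E' → . E] }):
  [E' → . E] has the dot before E: add [E → . c c], [E → . /], [E → .], [E → . / C E]
No further items can be added.

I₀ = { [E → . / C E], [E → . /], [E → . c c], [E → .], [E' → . E] }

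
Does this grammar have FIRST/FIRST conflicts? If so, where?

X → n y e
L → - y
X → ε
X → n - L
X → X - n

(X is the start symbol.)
Yes. X → n y e / X → n '-' L on { 'n' }; X → n y e / X → X '-' n on { 'n' }; X → n '-' L / X → X '-' n on { 'n' }

A FIRST/FIRST conflict occurs when two productions N → α and N → β for the same non-terminal have FIRST(α) ∩ FIRST(β) ≠ ∅ (with ε ∈ FIRST of a nullable right-hand side, so two nullable alternatives also conflict).

FIRST sets of the non-terminals at (or reachable through a nullable prefix from) the front of some alternative:
  FIRST(X) = { '-', 'n', ε }

Productions for X:
  X → n y e: FIRST = { 'n' }
  X → ε: FIRST = { ε }
  X → n - L: FIRST = { 'n' }
  X → X - n: FIRST = { '-', 'n' }
L has only one production, so no FIRST/FIRST conflict is possible there.

Conflict for X: X → n y e and X → n - L
  Overlap: { 'n' }
Conflict for X: X → n y e and X → X - n
  Overlap: { 'n' }
Conflict for X: X → n - L and X → X - n
  Overlap: { 'n' }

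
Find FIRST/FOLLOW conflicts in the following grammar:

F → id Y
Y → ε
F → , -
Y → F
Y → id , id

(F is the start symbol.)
No FIRST/FOLLOW conflicts.

A FIRST/FOLLOW conflict occurs when a non-terminal N has a nullable alternative N → β (β ⇒* ε) and another alternative N → α with FIRST(α) ∩ FOLLOW(N) ≠ ∅: on such a lookahead the parser cannot decide between expanding α and letting N vanish via β.

Nullable non-terminals: Y.
FIRST sets used below: FIRST(F) = { ',', 'id' }

Y: nullable alternative(s) Y → ε; FOLLOW(Y) = { $ }
  Y → ε: FIRST \ {ε} = { } — this is the only nullable alternative, skip
  Y → F: FIRST \ {ε} = { ',', 'id' } — disjoint from FOLLOW(Y)
  Y → id , id: FIRST \ {ε} = { 'id' } — disjoint from FOLLOW(Y)

F has no nullable alternative, so no FIRST/FOLLOW check is needed there.

No FIRST/FOLLOW conflicts found.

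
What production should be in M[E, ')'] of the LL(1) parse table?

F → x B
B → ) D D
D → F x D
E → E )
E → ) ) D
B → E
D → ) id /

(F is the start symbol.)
E → E ), E → ) ) D

To find M[E, ')'], we find productions for E where ')' is in the predict set (PREDICT(N → α) = (FIRST(α) \ {ε}) ∪ (FOLLOW(N) if α ⇒* ε)).

Relevant sets:
  FIRST(E) = { ')' }

E → E ): PREDICT = { ')' }
  ')' is in predict set, so this production goes in M[E, ')']
E → ) ) D: PREDICT = { ')' }
  ')' is in predict set, so this production goes in M[E, ')']

M[E, ')'] = E → E ), E → ) ) D  (a multiply-defined cell — the grammar is not LL(1))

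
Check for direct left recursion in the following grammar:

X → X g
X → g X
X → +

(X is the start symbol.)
Direct left recursion occurs when N → N α for some non-terminal N (the right-hand side begins with the left-hand side itself).

X → X g: LEFT RECURSIVE (starts with X)
X → g X: starts with g
X → +: starts with '+'

The grammar has direct left recursion on: X.

Answer: Yes, X is left-recursive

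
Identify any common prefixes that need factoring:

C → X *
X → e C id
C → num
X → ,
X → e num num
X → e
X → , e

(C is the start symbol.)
Left-factoring is needed when two productions for the same non-terminal
share a common prefix on the right-hand side.

Productions for C:
  C → X *
  C → num
Productions for X:
  X → e C id
  X → ,
  X → e num num
  X → e
  X → , e

Found common prefix 'e' in productions for X
Found common prefix ',' in productions for X

Answer: Yes, X has productions with common prefix 'e'; X has productions with common prefix ','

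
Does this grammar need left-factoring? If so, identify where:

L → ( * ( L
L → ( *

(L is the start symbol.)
Yes, L has productions with common prefix '( *'

Left-factoring is needed when two productions for the same non-terminal
share a common prefix on the right-hand side.

Productions for L:
  L → ( * ( L
  L → ( *

Found common prefix '( *' in productions for L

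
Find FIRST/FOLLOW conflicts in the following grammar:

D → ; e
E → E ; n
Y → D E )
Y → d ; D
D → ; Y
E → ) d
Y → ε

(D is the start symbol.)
Nullable non-terminals: Y.
FIRST sets used below: FIRST(D) = { ';' }

Y: nullable alternative(s) Y → ε; FOLLOW(Y) = { $, ')' }
  Y → D E ): FIRST \ {ε} = { ';' } — disjoint from FOLLOW(Y)
  Y → d ; D: FIRST \ {ε} = { 'd' } — disjoint from FOLLOW(Y)
  Y → ε: FIRST \ {ε} = { } — this is the only nullable alternative, skip

D, E have no nullable alternative, so no FIRST/FOLLOW check is needed there.

No FIRST/FOLLOW conflicts found.

Answer: No FIRST/FOLLOW conflicts.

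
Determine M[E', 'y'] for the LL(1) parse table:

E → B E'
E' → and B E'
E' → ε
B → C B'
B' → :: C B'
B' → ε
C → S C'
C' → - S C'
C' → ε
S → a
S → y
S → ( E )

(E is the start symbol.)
Empty (error entry)

To find M[E', 'y'], we find productions for E' where 'y' is in the predict set (PREDICT(N → α) = (FIRST(α) \ {ε}) ∪ (FOLLOW(N) if α ⇒* ε)).

Relevant sets:
  FOLLOW(E') = { $, ')' }

E' → and B E': PREDICT = { 'and' }
E' → ε: PREDICT = { $, ')' }

M[E', 'y'] is empty (no production applies)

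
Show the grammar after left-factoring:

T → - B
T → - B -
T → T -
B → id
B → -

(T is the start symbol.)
T → - B T'
T' → ε
T' → -
T → T -
B → id
B → -

Left-factoring transforms A → αβ₁ | αβ₂ into A → αA' and A' → β₁ | β₂
(α is the longest common prefix among the alternatives). Repeat until
no nonterminal has two alternatives with a common prefix.

Round 1: T has alternatives sharing prefix '- B'. Introduce T': T → - B T'
  Add: T' → ε
  Add: T' → -

No remaining common prefixes — done.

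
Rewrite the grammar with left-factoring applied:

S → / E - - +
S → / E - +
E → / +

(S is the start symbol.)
Left-factoring transforms A → αβ₁ | αβ₂ into A → αA' and A' → β₁ | β₂
(α is the longest common prefix among the alternatives). Repeat until
no nonterminal has two alternatives with a common prefix.

Round 1: S has alternatives sharing prefix '/ E -'. Introduce S': S → / E - S'
  Add: S' → - +
  Add: S' → +

No remaining common prefixes — done.

Resulting grammar:
S → / E - S'
S' → - +
S' → +
E → / +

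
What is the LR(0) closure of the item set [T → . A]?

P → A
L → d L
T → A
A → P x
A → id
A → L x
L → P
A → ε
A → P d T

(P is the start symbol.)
{ [A → . L x], [A → . P d T], [A → . P x], [A → . id], [A → .], [L → . P], [L → . d L], [P → . A], [T → . A] }

To compute CLOSURE, for each item [A → α.Bβ] where B is a non-terminal, add [B → .γ] for all productions B → γ; repeat for the newly added items until nothing changes.

Start with: [T → . A]
  [T → . A] has the dot before A: add [A → . P x], [A → . id], [A → . L x], [A → .], [A → . P d T]
  [A → . P x] has the dot before P: add [P → . A]
  [A → . L x] has the dot before L: add [L → . d L], [L → . P]
No further items can be added.

CLOSURE = { [A → . L x], [A → . P d T], [A → . P x], [A → . id], [A → .], [L → . P], [L → . d L], [P → . A], [T → . A] }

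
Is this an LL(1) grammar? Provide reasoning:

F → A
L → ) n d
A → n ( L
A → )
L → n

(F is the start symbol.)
For L:
  PREDICT(L → ')' n d) = { ')' }
  PREDICT(L → n) = { 'n' }
For A:
  PREDICT(A → n '(' L) = { 'n' }
  PREDICT(A → ')') = { ')' }
F has a single production, so nothing to check there.

All predict sets are disjoint. The grammar IS LL(1).

Answer: Yes, the grammar is LL(1).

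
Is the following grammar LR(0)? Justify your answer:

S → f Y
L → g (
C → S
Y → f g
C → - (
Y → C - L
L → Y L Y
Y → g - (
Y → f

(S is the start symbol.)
A grammar is LR(0) if no state in the canonical LR(0) collection has:
  - both a shift item (dot before a terminal) and a complete item (shift-reduce conflict), or
  - two or more complete items (reduce-reduce conflict; the accept item [S' → S .] counts as a complete item here).

Augment with S' → S and build the canonical LR(0) collection (I0 = CLOSURE({[S' → . S]}), then GOTO on every symbol after a dot until no new states appear). It has 20 states:
  I0: { [S → . f Y], [S' → . S] }  — shift
  I1: { [S' → S .] }  — accept
  I2: { [C → . - (], [C → . S], [S → . f Y], [S → f . Y], [Y → . C - L], [Y → . f g], [Y → . f], [Y → . g - (] }  — shift
  I3: { [C → - . (] }  — shift
  I4: { [Y → C . - L] }  — shift
  I5: { [C → S .] }  — reduce
  I6: { [S → f Y .] }  — reduce
  I7: { [C → . - (], [C → . S], [S → . f Y], [S → f . Y], [Y → . C - L], [Y → . f g], [Y → . f], [Y → . g - (], [Y → f . g], [Y → f .] }  — shift, reduce
  I8: { [Y → g . - (] }  — shift
  I9: { [Y → g - . (] }  — shift
  I10: { [Y → g - ( .] }  — reduce
  I11: { [Y → f g .], [Y → g . - (] }  — shift, reduce
  I12: { [C → . - (], [C → . S], [L → . Y L Y], [L → . g (], [S → . f Y], [Y → . C - L], [Y → . f g], [Y → . f], [Y → . g - (], [Y → C - . L] }  — shift
  I13: { [Y → C - L .] }  — reduce
  I14: { [C → . - (], [C → . S], [L → . Y L Y], [L → . g (], [L → Y . L Y], [S → . f Y], [Y → . C - L], [Y → . f g], [Y → . f], [Y → . g - (] }  — shift
  I15: { [L → g . (], [Y → g . - (] }  — shift
  I16: { [L → g ( .] }  — reduce
  I17: { [C → . - (], [C → . S], [L → Y L . Y], [S → . f Y], [Y → . C - L], [Y → . f g], [Y → . f], [Y → . g - (] }  — shift
  I18: { [L → Y L Y .] }  — reduce
  I19: { [C → - ( .] }  — reduce

Conflict in state I7:
  Shift-reduce conflict between [Y → f .] and [C → . - (]
So the grammar is NOT LR(0).

Answer: No. Shift-reduce conflict between [Y → f .] and [C → . - (]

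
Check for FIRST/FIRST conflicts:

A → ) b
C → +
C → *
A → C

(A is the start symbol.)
No FIRST/FIRST conflicts.

A FIRST/FIRST conflict occurs when two productions N → α and N → β for the same non-terminal have FIRST(α) ∩ FIRST(β) ≠ ∅ (with ε ∈ FIRST of a nullable right-hand side, so two nullable alternatives also conflict).

FIRST sets of the non-terminals at (or reachable through a nullable prefix from) the front of some alternative:
  FIRST(C) = { '*', '+' }

Productions for A:
  A → ) b: FIRST = { ')' }
  A → C: FIRST = { '*', '+' }
Productions for C:
  C → +: FIRST = { '+' }
  C → *: FIRST = { '*' }

All alternatives of each non-terminal have pairwise disjoint FIRST sets.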